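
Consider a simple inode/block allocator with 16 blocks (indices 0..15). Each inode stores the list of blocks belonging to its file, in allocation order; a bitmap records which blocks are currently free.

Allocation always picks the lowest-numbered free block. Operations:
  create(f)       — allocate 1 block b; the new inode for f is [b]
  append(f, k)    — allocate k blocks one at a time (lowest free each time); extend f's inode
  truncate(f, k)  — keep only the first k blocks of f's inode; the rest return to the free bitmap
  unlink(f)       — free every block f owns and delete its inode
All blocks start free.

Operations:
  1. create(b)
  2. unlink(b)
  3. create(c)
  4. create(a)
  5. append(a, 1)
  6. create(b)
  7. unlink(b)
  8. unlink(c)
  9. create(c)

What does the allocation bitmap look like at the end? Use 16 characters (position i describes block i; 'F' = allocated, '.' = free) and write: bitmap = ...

create(b): bitmap=F............... | b=[0]
unlink(b): bitmap=................ | 
create(c): bitmap=F............... | c=[0]
create(a): bitmap=FF.............. | a=[1] c=[0]
append(a, 1): bitmap=FFF............. | a=[1, 2] c=[0]
create(b): bitmap=FFFF............ | a=[1, 2] b=[3] c=[0]
unlink(b): bitmap=FFF............. | a=[1, 2] c=[0]
unlink(c): bitmap=.FF............. | a=[1, 2]
create(c): bitmap=FFF............. | a=[1, 2] c=[0]

bitmap = FFF.............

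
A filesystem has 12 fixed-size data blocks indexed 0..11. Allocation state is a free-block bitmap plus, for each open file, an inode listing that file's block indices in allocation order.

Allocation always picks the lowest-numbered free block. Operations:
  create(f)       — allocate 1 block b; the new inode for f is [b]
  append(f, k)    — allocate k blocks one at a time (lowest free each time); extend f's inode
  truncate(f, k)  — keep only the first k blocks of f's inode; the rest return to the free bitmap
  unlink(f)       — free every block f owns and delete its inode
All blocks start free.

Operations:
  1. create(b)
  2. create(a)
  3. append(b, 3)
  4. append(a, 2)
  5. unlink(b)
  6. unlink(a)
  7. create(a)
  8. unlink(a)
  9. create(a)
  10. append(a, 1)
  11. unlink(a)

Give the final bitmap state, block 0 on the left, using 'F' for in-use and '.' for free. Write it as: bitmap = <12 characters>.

bitmap = ............

  1. create(b)  ⇒  F...........  {b→[0]}
  2. create(a)  ⇒  FF..........  {a→[1]; b→[0]}
  3. append(b, 3)  ⇒  FFFFF.......  {a→[1]; b→[0, 2, 3, 4]}
  4. append(a, 2)  ⇒  FFFFFFF.....  {a→[1, 5, 6]; b→[0, 2, 3, 4]}
  5. unlink(b)  ⇒  .F...FF.....  {a→[1, 5, 6]}
  6. unlink(a)  ⇒  ............  {}
  7. create(a)  ⇒  F...........  {a→[0]}
  8. unlink(a)  ⇒  ............  {}
  9. create(a)  ⇒  F...........  {a→[0]}
  10. append(a, 1)  ⇒  FF..........  {a→[0, 1]}
  11. unlink(a)  ⇒  ............  {}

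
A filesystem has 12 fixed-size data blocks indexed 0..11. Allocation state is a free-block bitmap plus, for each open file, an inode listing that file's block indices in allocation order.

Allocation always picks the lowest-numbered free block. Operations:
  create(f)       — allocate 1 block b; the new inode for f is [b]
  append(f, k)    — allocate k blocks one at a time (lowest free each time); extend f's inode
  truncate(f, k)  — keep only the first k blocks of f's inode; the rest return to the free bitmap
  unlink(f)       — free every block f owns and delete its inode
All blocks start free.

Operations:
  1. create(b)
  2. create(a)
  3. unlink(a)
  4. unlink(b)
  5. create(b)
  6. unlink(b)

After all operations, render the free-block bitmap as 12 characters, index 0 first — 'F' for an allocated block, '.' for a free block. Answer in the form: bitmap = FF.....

bitmap = ............

after create(b) → b:[0]  free=[F...........]
after create(a) → a:[1], b:[0]  free=[FF..........]
after unlink(a) → b:[0]  free=[F...........]
after unlink(b) →   free=[............]
after create(b) → b:[0]  free=[F...........]
after unlink(b) →   free=[............]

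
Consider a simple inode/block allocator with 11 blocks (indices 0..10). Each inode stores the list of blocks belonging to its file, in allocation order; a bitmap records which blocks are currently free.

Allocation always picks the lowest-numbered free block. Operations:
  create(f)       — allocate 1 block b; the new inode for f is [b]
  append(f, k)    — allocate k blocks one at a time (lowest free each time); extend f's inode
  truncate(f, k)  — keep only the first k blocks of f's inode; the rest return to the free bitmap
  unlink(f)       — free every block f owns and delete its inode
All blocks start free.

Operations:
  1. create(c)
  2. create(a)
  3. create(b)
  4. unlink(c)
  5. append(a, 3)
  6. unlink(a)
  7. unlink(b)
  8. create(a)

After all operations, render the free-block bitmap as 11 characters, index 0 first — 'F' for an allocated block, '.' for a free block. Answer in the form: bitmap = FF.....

bitmap = F..........

  1. create(c)  ⇒  F..........  {c→[0]}
  2. create(a)  ⇒  FF.........  {a→[1]; c→[0]}
  3. create(b)  ⇒  FFF........  {a→[1]; b→[2]; c→[0]}
  4. unlink(c)  ⇒  .FF........  {a→[1]; b→[2]}
  5. append(a, 3)  ⇒  FFFFF......  {a→[1, 0, 3, 4]; b→[2]}
  6. unlink(a)  ⇒  ..F........  {b→[2]}
  7. unlink(b)  ⇒  ...........  {}
  8. create(a)  ⇒  F..........  {a→[0]}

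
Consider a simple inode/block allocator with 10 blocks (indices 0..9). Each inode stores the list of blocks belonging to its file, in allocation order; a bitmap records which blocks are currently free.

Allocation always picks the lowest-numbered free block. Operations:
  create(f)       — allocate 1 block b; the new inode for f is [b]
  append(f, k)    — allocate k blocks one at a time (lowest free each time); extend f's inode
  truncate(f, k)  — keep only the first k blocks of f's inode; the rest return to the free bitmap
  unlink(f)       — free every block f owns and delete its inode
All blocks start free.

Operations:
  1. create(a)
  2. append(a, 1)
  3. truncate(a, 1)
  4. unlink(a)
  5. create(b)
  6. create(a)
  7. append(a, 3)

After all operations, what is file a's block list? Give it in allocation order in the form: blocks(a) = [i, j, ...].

blocks(a) = [1, 2, 3, 4]

[1] create(a) — a=0 (map F.........)
[2] append(a, 1) — a=0,1 (map FF........)
[3] truncate(a, 1) — a=0 (map F.........)
[4] unlink(a) —  (map ..........)
[5] create(b) — b=0 (map F.........)
[6] create(a) — a=1 b=0 (map FF........)
[7] append(a, 3) — a=1,2,3,4 b=0 (map FFFFF.....)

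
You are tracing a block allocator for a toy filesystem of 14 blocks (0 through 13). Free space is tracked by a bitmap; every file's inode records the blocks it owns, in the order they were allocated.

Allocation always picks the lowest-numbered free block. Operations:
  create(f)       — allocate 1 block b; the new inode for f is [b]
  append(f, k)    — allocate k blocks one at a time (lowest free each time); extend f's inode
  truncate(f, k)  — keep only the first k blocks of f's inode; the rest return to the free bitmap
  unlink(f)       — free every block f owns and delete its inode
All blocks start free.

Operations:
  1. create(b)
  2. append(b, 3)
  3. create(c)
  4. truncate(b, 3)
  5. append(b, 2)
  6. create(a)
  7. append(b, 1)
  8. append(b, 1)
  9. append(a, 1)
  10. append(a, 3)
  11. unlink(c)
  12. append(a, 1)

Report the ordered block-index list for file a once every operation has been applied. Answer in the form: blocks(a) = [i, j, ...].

blocks(a) = [6, 9, 10, 11, 12, 4]

create(b): bitmap=F............. | b=[0]
append(b, 3): bitmap=FFFF.......... | b=[0, 1, 2, 3]
create(c): bitmap=FFFFF......... | b=[0, 1, 2, 3] c=[4]
truncate(b, 3): bitmap=FFF.F......... | b=[0, 1, 2] c=[4]
append(b, 2): bitmap=FFFFFF........ | b=[0, 1, 2, 3, 5] c=[4]
create(a): bitmap=FFFFFFF....... | a=[6] b=[0, 1, 2, 3, 5] c=[4]
append(b, 1): bitmap=FFFFFFFF...... | a=[6] b=[0, 1, 2, 3, 5, 7] c=[4]
append(b, 1): bitmap=FFFFFFFFF..... | a=[6] b=[0, 1, 2, 3, 5, 7, 8] c=[4]
append(a, 1): bitmap=FFFFFFFFFF.... | a=[6, 9] b=[0, 1, 2, 3, 5, 7, 8] c=[4]
append(a, 3): bitmap=FFFFFFFFFFFFF. | a=[6, 9, 10, 11, 12] b=[0, 1, 2, 3, 5, 7, 8] c=[4]
unlink(c): bitmap=FFFF.FFFFFFFF. | a=[6, 9, 10, 11, 12] b=[0, 1, 2, 3, 5, 7, 8]
append(a, 1): bitmap=FFFFFFFFFFFFF. | a=[6, 9, 10, 11, 12, 4] b=[0, 1, 2, 3, 5, 7, 8]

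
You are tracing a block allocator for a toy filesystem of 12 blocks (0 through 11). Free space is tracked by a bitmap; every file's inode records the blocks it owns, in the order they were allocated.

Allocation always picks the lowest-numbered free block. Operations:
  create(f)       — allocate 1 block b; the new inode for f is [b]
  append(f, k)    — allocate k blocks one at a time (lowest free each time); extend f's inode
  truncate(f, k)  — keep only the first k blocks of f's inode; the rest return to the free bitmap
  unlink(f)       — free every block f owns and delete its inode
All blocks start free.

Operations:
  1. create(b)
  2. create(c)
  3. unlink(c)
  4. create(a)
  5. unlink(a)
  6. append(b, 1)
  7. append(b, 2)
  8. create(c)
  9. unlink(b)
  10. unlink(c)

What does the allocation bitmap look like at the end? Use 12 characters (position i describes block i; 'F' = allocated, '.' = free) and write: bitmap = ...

bitmap = ............

after create(b) → b:[0]  free=[F...........]
after create(c) → b:[0], c:[1]  free=[FF..........]
after unlink(c) → b:[0]  free=[F...........]
after create(a) → a:[1], b:[0]  free=[FF..........]
after unlink(a) → b:[0]  free=[F...........]
after append(b, 1) → b:[0, 1]  free=[FF..........]
after append(b, 2) → b:[0, 1, 2, 3]  free=[FFFF........]
after create(c) → b:[0, 1, 2, 3], c:[4]  free=[FFFFF.......]
after unlink(b) → c:[4]  free=[....F.......]
after unlink(c) →   free=[............]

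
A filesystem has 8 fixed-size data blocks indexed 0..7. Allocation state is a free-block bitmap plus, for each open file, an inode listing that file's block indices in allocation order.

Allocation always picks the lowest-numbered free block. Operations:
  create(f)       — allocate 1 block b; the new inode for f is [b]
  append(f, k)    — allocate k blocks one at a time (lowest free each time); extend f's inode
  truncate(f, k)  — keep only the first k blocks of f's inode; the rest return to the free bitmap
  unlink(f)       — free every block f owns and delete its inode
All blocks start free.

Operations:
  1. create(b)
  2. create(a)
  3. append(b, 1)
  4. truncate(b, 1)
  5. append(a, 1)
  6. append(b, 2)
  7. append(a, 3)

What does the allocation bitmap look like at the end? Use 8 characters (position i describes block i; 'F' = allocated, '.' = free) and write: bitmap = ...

bitmap = FFFFFFFF

  1. create(b)  ⇒  F.......  {b→[0]}
  2. create(a)  ⇒  FF......  {a→[1]; b→[0]}
  3. append(b, 1)  ⇒  FFF.....  {a→[1]; b→[0, 2]}
  4. truncate(b, 1)  ⇒  FF......  {a→[1]; b→[0]}
  5. append(a, 1)  ⇒  FFF.....  {a→[1, 2]; b→[0]}
  6. append(b, 2)  ⇒  FFFFF...  {a→[1, 2]; b→[0, 3, 4]}
  7. append(a, 3)  ⇒  FFFFFFFF  {a→[1, 2, 5, 6, 7]; b→[0, 3, 4]}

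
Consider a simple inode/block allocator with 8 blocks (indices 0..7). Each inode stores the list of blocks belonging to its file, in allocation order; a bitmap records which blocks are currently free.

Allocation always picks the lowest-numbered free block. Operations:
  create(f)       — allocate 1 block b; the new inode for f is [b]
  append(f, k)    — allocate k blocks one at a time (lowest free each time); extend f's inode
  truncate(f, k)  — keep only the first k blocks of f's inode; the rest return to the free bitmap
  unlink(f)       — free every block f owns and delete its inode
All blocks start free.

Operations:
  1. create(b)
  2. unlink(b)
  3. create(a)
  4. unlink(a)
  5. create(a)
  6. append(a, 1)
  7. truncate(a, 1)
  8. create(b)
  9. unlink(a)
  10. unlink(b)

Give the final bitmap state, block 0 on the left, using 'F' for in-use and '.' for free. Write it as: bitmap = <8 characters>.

create(b): bitmap=F....... | b=[0]
unlink(b): bitmap=........ | 
create(a): bitmap=F....... | a=[0]
unlink(a): bitmap=........ | 
create(a): bitmap=F....... | a=[0]
append(a, 1): bitmap=FF...... | a=[0, 1]
truncate(a, 1): bitmap=F....... | a=[0]
create(b): bitmap=FF...... | a=[0] b=[1]
unlink(a): bitmap=.F...... | b=[1]
unlink(b): bitmap=........ | 

bitmap = ........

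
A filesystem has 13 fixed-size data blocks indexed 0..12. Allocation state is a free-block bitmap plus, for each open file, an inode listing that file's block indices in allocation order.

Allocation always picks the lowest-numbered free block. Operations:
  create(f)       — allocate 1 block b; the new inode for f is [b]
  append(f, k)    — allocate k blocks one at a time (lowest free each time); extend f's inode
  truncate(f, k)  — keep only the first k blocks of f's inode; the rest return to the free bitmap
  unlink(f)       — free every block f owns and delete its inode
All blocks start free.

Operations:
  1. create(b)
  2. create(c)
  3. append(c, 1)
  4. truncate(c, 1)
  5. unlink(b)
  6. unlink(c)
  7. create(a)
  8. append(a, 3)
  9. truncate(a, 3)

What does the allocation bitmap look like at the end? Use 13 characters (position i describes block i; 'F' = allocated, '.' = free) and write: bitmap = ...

[1] create(b) — b=0 (map F............)
[2] create(c) — b=0 c=1 (map FF...........)
[3] append(c, 1) — b=0 c=1,2 (map FFF..........)
[4] truncate(c, 1) — b=0 c=1 (map FF...........)
[5] unlink(b) — c=1 (map .F...........)
[6] unlink(c) —  (map .............)
[7] create(a) — a=0 (map F............)
[8] append(a, 3) — a=0,1,2,3 (map FFFF.........)
[9] truncate(a, 3) — a=0,1,2 (map FFF..........)

bitmap = FFF..........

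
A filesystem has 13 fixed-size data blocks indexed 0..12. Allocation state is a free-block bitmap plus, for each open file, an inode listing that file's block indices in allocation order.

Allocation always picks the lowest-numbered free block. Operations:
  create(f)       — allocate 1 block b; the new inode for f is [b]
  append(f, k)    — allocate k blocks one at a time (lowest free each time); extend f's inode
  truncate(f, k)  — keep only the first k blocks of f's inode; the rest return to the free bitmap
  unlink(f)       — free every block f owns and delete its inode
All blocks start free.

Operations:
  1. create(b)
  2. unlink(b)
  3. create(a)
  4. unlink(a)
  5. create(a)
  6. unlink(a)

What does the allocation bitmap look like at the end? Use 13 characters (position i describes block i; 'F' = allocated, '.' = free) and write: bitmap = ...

bitmap = .............

create(b): bitmap=F............ | b=[0]
unlink(b): bitmap=............. | 
create(a): bitmap=F............ | a=[0]
unlink(a): bitmap=............. | 
create(a): bitmap=F............ | a=[0]
unlink(a): bitmap=............. | 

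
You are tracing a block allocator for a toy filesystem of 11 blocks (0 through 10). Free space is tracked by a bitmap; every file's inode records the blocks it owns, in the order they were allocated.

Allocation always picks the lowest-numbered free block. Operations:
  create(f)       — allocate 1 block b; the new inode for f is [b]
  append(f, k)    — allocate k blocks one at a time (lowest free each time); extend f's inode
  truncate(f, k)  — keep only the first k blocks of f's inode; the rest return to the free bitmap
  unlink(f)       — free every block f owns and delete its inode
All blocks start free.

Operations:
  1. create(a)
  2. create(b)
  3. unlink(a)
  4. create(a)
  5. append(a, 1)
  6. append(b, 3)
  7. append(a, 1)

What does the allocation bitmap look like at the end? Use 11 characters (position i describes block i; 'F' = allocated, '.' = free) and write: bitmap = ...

bitmap = FFFFFFF....

[1] create(a) — a=0 (map F..........)
[2] create(b) — a=0 b=1 (map FF.........)
[3] unlink(a) — b=1 (map .F.........)
[4] create(a) — a=0 b=1 (map FF.........)
[5] append(a, 1) — a=0,2 b=1 (map FFF........)
[6] append(b, 3) — a=0,2 b=1,3,4,5 (map FFFFFF.....)
[7] append(a, 1) — a=0,2,6 b=1,3,4,5 (map FFFFFFF....)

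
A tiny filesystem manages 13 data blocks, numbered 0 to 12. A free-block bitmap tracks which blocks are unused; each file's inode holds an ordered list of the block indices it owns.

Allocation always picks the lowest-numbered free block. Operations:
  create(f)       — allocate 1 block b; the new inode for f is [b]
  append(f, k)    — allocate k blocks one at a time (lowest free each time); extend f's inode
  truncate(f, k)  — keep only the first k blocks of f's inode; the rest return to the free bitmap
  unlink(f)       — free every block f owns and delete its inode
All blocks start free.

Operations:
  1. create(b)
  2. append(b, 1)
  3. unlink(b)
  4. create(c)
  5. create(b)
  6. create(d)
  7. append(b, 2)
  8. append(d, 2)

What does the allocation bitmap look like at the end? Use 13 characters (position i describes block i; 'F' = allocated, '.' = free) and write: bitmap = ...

  1. create(b)  ⇒  F............  {b→[0]}
  2. append(b, 1)  ⇒  FF...........  {b→[0, 1]}
  3. unlink(b)  ⇒  .............  {}
  4. create(c)  ⇒  F............  {c→[0]}
  5. create(b)  ⇒  FF...........  {b→[1]; c→[0]}
  6. create(d)  ⇒  FFF..........  {b→[1]; c→[0]; d→[2]}
  7. append(b, 2)  ⇒  FFFFF........  {b→[1, 3, 4]; c→[0]; d→[2]}
  8. append(d, 2)  ⇒  FFFFFFF......  {b→[1, 3, 4]; c→[0]; d→[2, 5, 6]}

bitmap = FFFFFFF......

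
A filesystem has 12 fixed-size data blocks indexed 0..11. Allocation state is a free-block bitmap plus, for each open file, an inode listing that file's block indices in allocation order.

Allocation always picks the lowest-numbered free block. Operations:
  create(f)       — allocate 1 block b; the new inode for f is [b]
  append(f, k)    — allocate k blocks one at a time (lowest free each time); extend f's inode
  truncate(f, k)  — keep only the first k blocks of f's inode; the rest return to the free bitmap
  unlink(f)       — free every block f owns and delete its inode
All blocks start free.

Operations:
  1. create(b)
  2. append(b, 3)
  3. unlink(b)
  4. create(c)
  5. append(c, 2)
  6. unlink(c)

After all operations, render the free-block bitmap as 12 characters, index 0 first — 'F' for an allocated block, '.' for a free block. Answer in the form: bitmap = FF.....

[1] create(b) — b=0 (map F...........)
[2] append(b, 3) — b=0,1,2,3 (map FFFF........)
[3] unlink(b) —  (map ............)
[4] create(c) — c=0 (map F...........)
[5] append(c, 2) — c=0,1,2 (map FFF.........)
[6] unlink(c) —  (map ............)

bitmap = ............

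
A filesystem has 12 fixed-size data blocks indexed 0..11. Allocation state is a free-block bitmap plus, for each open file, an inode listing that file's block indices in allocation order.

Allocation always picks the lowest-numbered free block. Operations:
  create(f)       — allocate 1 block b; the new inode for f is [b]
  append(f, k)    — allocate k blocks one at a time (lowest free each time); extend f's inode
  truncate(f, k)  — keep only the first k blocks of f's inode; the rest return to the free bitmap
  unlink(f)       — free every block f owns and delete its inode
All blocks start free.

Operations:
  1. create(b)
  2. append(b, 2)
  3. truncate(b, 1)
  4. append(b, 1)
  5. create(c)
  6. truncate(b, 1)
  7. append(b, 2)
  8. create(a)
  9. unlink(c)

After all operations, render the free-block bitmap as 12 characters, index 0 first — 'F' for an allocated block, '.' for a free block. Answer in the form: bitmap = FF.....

bitmap = FF.FF.......

after create(b) → b:[0]  free=[F...........]
after append(b, 2) → b:[0, 1, 2]  free=[FFF.........]
after truncate(b, 1) → b:[0]  free=[F...........]
after append(b, 1) → b:[0, 1]  free=[FF..........]
after create(c) → b:[0, 1], c:[2]  free=[FFF.........]
after truncate(b, 1) → b:[0], c:[2]  free=[F.F.........]
after append(b, 2) → b:[0, 1, 3], c:[2]  free=[FFFF........]
after create(a) → a:[4], b:[0, 1, 3], c:[2]  free=[FFFFF.......]
after unlink(c) → a:[4], b:[0, 1, 3]  free=[FF.FF.......]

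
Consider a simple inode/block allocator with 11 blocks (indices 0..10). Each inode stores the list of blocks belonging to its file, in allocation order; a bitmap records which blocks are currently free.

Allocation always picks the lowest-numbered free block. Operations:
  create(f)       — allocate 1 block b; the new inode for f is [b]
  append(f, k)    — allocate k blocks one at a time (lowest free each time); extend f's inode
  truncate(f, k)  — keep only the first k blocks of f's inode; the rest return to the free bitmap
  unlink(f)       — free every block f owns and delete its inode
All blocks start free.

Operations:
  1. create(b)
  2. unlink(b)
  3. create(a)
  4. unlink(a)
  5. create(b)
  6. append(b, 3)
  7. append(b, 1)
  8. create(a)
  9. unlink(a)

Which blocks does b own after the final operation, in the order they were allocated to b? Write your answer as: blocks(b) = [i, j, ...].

[1] create(b) — b=0 (map F..........)
[2] unlink(b) —  (map ...........)
[3] create(a) — a=0 (map F..........)
[4] unlink(a) —  (map ...........)
[5] create(b) — b=0 (map F..........)
[6] append(b, 3) — b=0,1,2,3 (map FFFF.......)
[7] append(b, 1) — b=0,1,2,3,4 (map FFFFF......)
[8] create(a) — a=5 b=0,1,2,3,4 (map FFFFFF.....)
[9] unlink(a) — b=0,1,2,3,4 (map FFFFF......)

blocks(b) = [0, 1, 2, 3, 4]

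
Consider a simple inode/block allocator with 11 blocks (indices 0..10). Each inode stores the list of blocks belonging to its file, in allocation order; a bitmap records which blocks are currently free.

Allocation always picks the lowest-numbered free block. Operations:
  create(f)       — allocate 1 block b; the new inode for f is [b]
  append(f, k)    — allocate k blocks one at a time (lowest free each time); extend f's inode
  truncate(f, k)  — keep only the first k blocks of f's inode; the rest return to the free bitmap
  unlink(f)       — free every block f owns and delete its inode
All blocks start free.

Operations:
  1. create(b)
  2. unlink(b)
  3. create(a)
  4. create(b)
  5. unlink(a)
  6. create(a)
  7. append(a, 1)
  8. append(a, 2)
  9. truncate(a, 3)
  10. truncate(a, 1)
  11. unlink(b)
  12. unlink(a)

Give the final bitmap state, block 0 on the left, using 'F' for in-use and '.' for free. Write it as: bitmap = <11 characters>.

  1. create(b)  ⇒  F..........  {b→[0]}
  2. unlink(b)  ⇒  ...........  {}
  3. create(a)  ⇒  F..........  {a→[0]}
  4. create(b)  ⇒  FF.........  {a→[0]; b→[1]}
  5. unlink(a)  ⇒  .F.........  {b→[1]}
  6. create(a)  ⇒  FF.........  {a→[0]; b→[1]}
  7. append(a, 1)  ⇒  FFF........  {a→[0, 2]; b→[1]}
  8. append(a, 2)  ⇒  FFFFF......  {a→[0, 2, 3, 4]; b→[1]}
  9. truncate(a, 3)  ⇒  FFFF.......  {a→[0, 2, 3]; b→[1]}
  10. truncate(a, 1)  ⇒  FF.........  {a→[0]; b→[1]}
  11. unlink(b)  ⇒  F..........  {a→[0]}
  12. unlink(a)  ⇒  ...........  {}

bitmap = ...........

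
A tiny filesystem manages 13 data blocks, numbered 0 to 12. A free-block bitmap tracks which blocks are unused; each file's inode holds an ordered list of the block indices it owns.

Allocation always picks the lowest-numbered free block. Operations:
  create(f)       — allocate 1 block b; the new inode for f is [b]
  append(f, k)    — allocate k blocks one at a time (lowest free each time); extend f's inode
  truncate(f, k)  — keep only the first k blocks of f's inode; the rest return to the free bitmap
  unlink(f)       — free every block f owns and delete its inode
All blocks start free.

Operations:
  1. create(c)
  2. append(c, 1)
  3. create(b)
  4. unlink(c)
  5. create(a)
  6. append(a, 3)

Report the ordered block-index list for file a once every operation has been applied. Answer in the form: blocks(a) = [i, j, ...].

blocks(a) = [0, 1, 3, 4]

create(c): bitmap=F............ | c=[0]
append(c, 1): bitmap=FF........... | c=[0, 1]
create(b): bitmap=FFF.......... | b=[2] c=[0, 1]
unlink(c): bitmap=..F.......... | b=[2]
create(a): bitmap=F.F.......... | a=[0] b=[2]
append(a, 3): bitmap=FFFFF........ | a=[0, 1, 3, 4] b=[2]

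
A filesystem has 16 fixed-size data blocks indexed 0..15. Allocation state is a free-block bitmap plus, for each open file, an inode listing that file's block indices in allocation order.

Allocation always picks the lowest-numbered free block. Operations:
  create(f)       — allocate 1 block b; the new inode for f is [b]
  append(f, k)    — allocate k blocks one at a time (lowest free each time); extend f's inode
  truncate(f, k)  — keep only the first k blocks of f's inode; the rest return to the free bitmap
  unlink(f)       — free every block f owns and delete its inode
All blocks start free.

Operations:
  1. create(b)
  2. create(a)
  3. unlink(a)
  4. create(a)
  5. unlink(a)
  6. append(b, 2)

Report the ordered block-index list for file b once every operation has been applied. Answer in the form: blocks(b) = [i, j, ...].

blocks(b) = [0, 1, 2]

[1] create(b) — b=0 (map F...............)
[2] create(a) — a=1 b=0 (map FF..............)
[3] unlink(a) — b=0 (map F...............)
[4] create(a) — a=1 b=0 (map FF..............)
[5] unlink(a) — b=0 (map F...............)
[6] append(b, 2) — b=0,1,2 (map FFF.............)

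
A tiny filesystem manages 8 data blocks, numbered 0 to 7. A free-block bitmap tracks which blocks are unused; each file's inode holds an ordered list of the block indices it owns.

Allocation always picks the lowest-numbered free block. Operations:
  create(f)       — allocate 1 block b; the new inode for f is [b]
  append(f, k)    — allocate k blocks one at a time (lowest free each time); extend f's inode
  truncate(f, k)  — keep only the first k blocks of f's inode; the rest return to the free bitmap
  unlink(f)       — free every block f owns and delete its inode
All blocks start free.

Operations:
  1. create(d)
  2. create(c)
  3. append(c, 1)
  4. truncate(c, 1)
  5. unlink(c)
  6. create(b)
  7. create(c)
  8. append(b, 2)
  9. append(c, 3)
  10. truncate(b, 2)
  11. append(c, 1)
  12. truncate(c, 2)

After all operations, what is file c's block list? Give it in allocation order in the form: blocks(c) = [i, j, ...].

blocks(c) = [2, 5]

  1. create(d)  ⇒  F.......  {d→[0]}
  2. create(c)  ⇒  FF......  {c→[1]; d→[0]}
  3. append(c, 1)  ⇒  FFF.....  {c→[1, 2]; d→[0]}
  4. truncate(c, 1)  ⇒  FF......  {c→[1]; d→[0]}
  5. unlink(c)  ⇒  F.......  {d→[0]}
  6. create(b)  ⇒  FF......  {b→[1]; d→[0]}
  7. create(c)  ⇒  FFF.....  {b→[1]; c→[2]; d→[0]}
  8. append(b, 2)  ⇒  FFFFF...  {b→[1, 3, 4]; c→[2]; d→[0]}
  9. append(c, 3)  ⇒  FFFFFFFF  {b→[1, 3, 4]; c→[2, 5, 6, 7]; d→[0]}
  10. truncate(b, 2)  ⇒  FFFF.FFF  {b→[1, 3]; c→[2, 5, 6, 7]; d→[0]}
  11. append(c, 1)  ⇒  FFFFFFFF  {b→[1, 3]; c→[2, 5, 6, 7, 4]; d→[0]}
  12. truncate(c, 2)  ⇒  FFFF.F..  {b→[1, 3]; c→[2, 5]; d→[0]}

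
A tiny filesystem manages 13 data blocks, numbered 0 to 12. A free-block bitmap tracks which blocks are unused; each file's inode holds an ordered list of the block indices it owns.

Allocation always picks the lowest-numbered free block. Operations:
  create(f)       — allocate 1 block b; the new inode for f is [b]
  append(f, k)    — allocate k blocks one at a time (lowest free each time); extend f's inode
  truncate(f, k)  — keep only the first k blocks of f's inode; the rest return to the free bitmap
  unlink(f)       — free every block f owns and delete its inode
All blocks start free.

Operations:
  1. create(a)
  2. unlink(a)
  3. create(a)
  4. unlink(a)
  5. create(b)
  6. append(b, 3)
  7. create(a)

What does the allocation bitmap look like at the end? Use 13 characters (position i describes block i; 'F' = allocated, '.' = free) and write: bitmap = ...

bitmap = FFFFF........

  1. create(a)  ⇒  F............  {a→[0]}
  2. unlink(a)  ⇒  .............  {}
  3. create(a)  ⇒  F............  {a→[0]}
  4. unlink(a)  ⇒  .............  {}
  5. create(b)  ⇒  F............  {b→[0]}
  6. append(b, 3)  ⇒  FFFF.........  {b→[0, 1, 2, 3]}
  7. create(a)  ⇒  FFFFF........  {a→[4]; b→[0, 1, 2, 3]}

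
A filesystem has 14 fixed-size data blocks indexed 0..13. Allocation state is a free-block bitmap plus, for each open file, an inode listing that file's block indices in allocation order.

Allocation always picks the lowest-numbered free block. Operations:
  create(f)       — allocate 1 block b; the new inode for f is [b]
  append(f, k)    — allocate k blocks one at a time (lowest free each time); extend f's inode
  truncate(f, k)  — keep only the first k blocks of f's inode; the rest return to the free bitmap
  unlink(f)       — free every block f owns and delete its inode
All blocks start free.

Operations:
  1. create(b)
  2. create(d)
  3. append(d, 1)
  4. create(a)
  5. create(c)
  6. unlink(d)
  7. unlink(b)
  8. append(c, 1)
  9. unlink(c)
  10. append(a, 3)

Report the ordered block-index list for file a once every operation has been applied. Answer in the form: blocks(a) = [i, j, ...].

[1] create(b) — b=0 (map F.............)
[2] create(d) — b=0 d=1 (map FF............)
[3] append(d, 1) — b=0 d=1,2 (map FFF...........)
[4] create(a) — a=3 b=0 d=1,2 (map FFFF..........)
[5] create(c) — a=3 b=0 c=4 d=1,2 (map FFFFF.........)
[6] unlink(d) — a=3 b=0 c=4 (map F..FF.........)
[7] unlink(b) — a=3 c=4 (map ...FF.........)
[8] append(c, 1) — a=3 c=4,0 (map F..FF.........)
[9] unlink(c) — a=3 (map ...F..........)
[10] append(a, 3) — a=3,0,1,2 (map FFFF..........)

blocks(a) = [3, 0, 1, 2]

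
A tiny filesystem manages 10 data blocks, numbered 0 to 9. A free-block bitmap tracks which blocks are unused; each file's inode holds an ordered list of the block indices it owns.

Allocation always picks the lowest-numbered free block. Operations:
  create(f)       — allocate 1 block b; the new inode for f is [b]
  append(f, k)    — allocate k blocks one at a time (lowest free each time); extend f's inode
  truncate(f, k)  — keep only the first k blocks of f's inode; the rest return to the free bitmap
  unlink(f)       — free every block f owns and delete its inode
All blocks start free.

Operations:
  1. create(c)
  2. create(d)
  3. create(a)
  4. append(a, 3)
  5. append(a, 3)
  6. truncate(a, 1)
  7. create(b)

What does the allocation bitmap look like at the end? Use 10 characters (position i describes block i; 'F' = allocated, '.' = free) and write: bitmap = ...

bitmap = FFFF......

[1] create(c) — c=0 (map F.........)
[2] create(d) — c=0 d=1 (map FF........)
[3] create(a) — a=2 c=0 d=1 (map FFF.......)
[4] append(a, 3) — a=2,3,4,5 c=0 d=1 (map FFFFFF....)
[5] append(a, 3) — a=2,3,4,5,6,7,8 c=0 d=1 (map FFFFFFFFF.)
[6] truncate(a, 1) — a=2 c=0 d=1 (map FFF.......)
[7] create(b) — a=2 b=3 c=0 d=1 (map FFFF......)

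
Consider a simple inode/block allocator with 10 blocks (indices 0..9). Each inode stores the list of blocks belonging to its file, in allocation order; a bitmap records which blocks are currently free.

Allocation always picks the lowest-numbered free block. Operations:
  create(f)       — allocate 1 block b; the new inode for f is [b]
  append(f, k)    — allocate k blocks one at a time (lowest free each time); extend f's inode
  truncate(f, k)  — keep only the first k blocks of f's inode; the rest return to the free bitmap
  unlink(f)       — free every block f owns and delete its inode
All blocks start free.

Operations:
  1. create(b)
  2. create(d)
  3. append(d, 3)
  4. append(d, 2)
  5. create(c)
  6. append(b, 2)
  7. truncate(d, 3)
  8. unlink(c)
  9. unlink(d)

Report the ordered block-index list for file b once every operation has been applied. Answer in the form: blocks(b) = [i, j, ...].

blocks(b) = [0, 8, 9]

[1] create(b) — b=0 (map F.........)
[2] create(d) — b=0 d=1 (map FF........)
[3] append(d, 3) — b=0 d=1,2,3,4 (map FFFFF.....)
[4] append(d, 2) — b=0 d=1,2,3,4,5,6 (map FFFFFFF...)
[5] create(c) — b=0 c=7 d=1,2,3,4,5,6 (map FFFFFFFF..)
[6] append(b, 2) — b=0,8,9 c=7 d=1,2,3,4,5,6 (map FFFFFFFFFF)
[7] truncate(d, 3) — b=0,8,9 c=7 d=1,2,3 (map FFFF...FFF)
[8] unlink(c) — b=0,8,9 d=1,2,3 (map FFFF....FF)
[9] unlink(d) — b=0,8,9 (map F.......FF)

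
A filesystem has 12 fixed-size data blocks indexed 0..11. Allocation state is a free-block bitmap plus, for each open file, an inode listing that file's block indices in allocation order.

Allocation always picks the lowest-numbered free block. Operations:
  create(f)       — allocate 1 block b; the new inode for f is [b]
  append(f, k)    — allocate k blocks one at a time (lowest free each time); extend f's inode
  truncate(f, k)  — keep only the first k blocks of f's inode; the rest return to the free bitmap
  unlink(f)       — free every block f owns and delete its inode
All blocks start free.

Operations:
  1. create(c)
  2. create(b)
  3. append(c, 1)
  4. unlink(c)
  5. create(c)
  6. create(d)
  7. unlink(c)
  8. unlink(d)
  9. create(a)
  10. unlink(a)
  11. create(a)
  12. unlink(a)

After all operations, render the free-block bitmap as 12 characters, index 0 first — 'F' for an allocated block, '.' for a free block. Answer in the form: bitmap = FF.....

bitmap = .F..........

create(c): bitmap=F........... | c=[0]
create(b): bitmap=FF.......... | b=[1] c=[0]
append(c, 1): bitmap=FFF......... | b=[1] c=[0, 2]
unlink(c): bitmap=.F.......... | b=[1]
create(c): bitmap=FF.......... | b=[1] c=[0]
create(d): bitmap=FFF......... | b=[1] c=[0] d=[2]
unlink(c): bitmap=.FF......... | b=[1] d=[2]
unlink(d): bitmap=.F.......... | b=[1]
create(a): bitmap=FF.......... | a=[0] b=[1]
unlink(a): bitmap=.F.......... | b=[1]
create(a): bitmap=FF.......... | a=[0] b=[1]
unlink(a): bitmap=.F.......... | b=[1]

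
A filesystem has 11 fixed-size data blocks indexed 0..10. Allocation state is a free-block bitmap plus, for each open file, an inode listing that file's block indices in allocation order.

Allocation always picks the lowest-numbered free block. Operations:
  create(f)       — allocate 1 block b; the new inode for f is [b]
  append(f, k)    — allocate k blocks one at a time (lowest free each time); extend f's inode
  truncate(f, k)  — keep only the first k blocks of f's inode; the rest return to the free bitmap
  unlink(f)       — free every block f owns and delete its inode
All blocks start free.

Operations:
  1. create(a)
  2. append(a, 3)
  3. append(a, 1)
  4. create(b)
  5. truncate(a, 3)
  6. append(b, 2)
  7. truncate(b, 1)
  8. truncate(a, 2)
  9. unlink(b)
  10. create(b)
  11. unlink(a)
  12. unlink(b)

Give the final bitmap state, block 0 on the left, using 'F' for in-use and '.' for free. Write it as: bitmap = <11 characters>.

after create(a) → a:[0]  free=[F..........]
after append(a, 3) → a:[0, 1, 2, 3]  free=[FFFF.......]
after append(a, 1) → a:[0, 1, 2, 3, 4]  free=[FFFFF......]
after create(b) → a:[0, 1, 2, 3, 4], b:[5]  free=[FFFFFF.....]
after truncate(a, 3) → a:[0, 1, 2], b:[5]  free=[FFF..F.....]
after append(b, 2) → a:[0, 1, 2], b:[5, 3, 4]  free=[FFFFFF.....]
after truncate(b, 1) → a:[0, 1, 2], b:[5]  free=[FFF..F.....]
after truncate(a, 2) → a:[0, 1], b:[5]  free=[FF...F.....]
after unlink(b) → a:[0, 1]  free=[FF.........]
after create(b) → a:[0, 1], b:[2]  free=[FFF........]
after unlink(a) → b:[2]  free=[..F........]
after unlink(b) →   free=[...........]

bitmap = ...........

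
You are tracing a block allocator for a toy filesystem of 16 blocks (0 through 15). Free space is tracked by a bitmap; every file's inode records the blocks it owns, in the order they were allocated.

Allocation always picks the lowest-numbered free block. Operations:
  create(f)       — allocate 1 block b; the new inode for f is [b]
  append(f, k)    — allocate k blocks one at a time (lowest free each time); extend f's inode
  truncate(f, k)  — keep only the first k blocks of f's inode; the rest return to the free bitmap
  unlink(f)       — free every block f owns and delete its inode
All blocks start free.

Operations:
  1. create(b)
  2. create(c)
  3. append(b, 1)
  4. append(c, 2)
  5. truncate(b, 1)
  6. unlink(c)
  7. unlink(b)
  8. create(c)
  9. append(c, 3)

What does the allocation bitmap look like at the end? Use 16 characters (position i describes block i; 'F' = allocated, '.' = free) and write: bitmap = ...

bitmap = FFFF............

  1. create(b)  ⇒  F...............  {b→[0]}
  2. create(c)  ⇒  FF..............  {b→[0]; c→[1]}
  3. append(b, 1)  ⇒  FFF.............  {b→[0, 2]; c→[1]}
  4. append(c, 2)  ⇒  FFFFF...........  {b→[0, 2]; c→[1, 3, 4]}
  5. truncate(b, 1)  ⇒  FF.FF...........  {b→[0]; c→[1, 3, 4]}
  6. unlink(c)  ⇒  F...............  {b→[0]}
  7. unlink(b)  ⇒  ................  {}
  8. create(c)  ⇒  F...............  {c→[0]}
  9. append(c, 3)  ⇒  FFFF............  {c→[0, 1, 2, 3]}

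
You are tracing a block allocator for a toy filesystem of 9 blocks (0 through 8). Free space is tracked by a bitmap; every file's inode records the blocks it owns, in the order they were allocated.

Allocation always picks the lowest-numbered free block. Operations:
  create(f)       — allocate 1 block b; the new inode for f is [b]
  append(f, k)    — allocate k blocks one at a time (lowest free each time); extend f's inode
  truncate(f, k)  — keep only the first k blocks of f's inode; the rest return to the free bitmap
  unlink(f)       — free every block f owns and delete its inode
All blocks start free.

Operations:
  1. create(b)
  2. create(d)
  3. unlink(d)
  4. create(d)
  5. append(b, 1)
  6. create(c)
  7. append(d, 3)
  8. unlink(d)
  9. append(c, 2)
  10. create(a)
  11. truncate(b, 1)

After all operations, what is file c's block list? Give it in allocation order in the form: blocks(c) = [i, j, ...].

blocks(c) = [3, 1, 4]

after create(b) → b:[0]  free=[F........]
after create(d) → b:[0], d:[1]  free=[FF.......]
after unlink(d) → b:[0]  free=[F........]
after create(d) → b:[0], d:[1]  free=[FF.......]
after append(b, 1) → b:[0, 2], d:[1]  free=[FFF......]
after create(c) → b:[0, 2], c:[3], d:[1]  free=[FFFF.....]
after append(d, 3) → b:[0, 2], c:[3], d:[1, 4, 5, 6]  free=[FFFFFFF..]
after unlink(d) → b:[0, 2], c:[3]  free=[F.FF.....]
after append(c, 2) → b:[0, 2], c:[3, 1, 4]  free=[FFFFF....]
after create(a) → a:[5], b:[0, 2], c:[3, 1, 4]  free=[FFFFFF...]
after truncate(b, 1) → a:[5], b:[0], c:[3, 1, 4]  free=[FF.FFF...]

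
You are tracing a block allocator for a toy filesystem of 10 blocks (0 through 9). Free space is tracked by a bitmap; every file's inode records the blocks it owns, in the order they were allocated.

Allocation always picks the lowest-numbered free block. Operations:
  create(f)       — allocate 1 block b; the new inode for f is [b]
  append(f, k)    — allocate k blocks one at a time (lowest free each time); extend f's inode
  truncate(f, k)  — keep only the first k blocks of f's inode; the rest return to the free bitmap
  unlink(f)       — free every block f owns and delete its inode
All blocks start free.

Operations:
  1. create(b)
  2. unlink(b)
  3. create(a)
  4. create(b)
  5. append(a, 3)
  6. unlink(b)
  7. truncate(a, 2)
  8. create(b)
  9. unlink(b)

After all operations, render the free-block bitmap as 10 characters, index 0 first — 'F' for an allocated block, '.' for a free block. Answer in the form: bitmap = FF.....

bitmap = F.F.......

after create(b) → b:[0]  free=[F.........]
after unlink(b) →   free=[..........]
after create(a) → a:[0]  free=[F.........]
after create(b) → a:[0], b:[1]  free=[FF........]
after append(a, 3) → a:[0, 2, 3, 4], b:[1]  free=[FFFFF.....]
after unlink(b) → a:[0, 2, 3, 4]  free=[F.FFF.....]
after truncate(a, 2) → a:[0, 2]  free=[F.F.......]
after create(b) → a:[0, 2], b:[1]  free=[FFF.......]
after unlink(b) → a:[0, 2]  free=[F.F.......]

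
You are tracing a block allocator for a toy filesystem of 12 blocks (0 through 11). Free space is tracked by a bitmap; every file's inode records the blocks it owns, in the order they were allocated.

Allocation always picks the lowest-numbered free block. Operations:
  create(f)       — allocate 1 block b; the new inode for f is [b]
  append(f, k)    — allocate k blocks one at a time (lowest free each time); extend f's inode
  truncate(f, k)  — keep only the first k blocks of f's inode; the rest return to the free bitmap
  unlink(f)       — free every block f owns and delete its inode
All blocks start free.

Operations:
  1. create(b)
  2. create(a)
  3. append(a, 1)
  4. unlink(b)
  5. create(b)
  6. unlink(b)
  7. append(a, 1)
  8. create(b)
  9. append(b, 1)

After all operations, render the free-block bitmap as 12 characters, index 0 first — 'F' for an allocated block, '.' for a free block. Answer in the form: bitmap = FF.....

[1] create(b) — b=0 (map F...........)
[2] create(a) — a=1 b=0 (map FF..........)
[3] append(a, 1) — a=1,2 b=0 (map FFF.........)
[4] unlink(b) — a=1,2 (map .FF.........)
[5] create(b) — a=1,2 b=0 (map FFF.........)
[6] unlink(b) — a=1,2 (map .FF.........)
[7] append(a, 1) — a=1,2,0 (map FFF.........)
[8] create(b) — a=1,2,0 b=3 (map FFFF........)
[9] append(b, 1) — a=1,2,0 b=3,4 (map FFFFF.......)

bitmap = FFFFF.......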